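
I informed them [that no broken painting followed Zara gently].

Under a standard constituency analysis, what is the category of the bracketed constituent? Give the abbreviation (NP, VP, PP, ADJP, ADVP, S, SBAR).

SBAR

The span is built around the complementizer "that" — a subordinate clause (SBAR).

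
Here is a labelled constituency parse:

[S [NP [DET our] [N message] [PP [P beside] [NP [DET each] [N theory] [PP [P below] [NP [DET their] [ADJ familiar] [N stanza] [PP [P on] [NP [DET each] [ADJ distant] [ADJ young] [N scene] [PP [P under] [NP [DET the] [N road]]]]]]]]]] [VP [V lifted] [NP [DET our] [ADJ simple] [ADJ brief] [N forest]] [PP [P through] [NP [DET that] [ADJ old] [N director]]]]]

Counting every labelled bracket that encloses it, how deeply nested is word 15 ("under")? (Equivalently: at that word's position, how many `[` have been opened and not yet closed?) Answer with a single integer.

10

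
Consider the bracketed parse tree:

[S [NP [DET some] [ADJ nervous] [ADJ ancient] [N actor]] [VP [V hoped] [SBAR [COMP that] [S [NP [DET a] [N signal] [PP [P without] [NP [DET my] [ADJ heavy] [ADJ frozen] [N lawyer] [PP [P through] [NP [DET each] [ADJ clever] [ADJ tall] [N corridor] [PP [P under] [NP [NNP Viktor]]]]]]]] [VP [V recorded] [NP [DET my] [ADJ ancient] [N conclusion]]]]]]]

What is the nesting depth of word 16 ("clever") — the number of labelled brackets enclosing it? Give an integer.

10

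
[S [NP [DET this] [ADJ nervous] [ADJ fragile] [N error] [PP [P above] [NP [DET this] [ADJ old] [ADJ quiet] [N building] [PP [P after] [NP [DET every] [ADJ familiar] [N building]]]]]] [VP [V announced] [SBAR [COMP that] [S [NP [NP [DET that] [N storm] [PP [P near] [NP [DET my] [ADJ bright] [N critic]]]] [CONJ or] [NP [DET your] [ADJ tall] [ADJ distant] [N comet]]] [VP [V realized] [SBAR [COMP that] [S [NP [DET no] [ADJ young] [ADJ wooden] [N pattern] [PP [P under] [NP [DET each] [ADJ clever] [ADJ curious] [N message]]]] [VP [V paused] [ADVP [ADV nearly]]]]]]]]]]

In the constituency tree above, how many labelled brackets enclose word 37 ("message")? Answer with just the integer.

Path from the root down to the word: S → VP → SBAR → S → VP → SBAR → S → NP → PP → NP → N. That is 11 enclosing brackets.

11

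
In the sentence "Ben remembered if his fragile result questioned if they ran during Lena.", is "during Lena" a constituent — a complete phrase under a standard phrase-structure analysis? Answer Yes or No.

Yes

"during Lena" is exactly the prepositional phrase [PP during Lena], a complete constituent.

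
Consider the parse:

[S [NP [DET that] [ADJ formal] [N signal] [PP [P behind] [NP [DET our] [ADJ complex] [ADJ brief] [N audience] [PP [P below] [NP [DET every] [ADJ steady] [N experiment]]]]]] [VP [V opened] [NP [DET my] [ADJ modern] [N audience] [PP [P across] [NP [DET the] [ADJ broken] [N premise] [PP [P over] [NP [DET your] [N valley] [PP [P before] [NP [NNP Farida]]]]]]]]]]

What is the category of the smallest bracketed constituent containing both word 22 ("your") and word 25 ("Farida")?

Both words fall inside [NP your valley before Farida] (words 22–25), and no smaller constituent contains them both. Label: NP.

NP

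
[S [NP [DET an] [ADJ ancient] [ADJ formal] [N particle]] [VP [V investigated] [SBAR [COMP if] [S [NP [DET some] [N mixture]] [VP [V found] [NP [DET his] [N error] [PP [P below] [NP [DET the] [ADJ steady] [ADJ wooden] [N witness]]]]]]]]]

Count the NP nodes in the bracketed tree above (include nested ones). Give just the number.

4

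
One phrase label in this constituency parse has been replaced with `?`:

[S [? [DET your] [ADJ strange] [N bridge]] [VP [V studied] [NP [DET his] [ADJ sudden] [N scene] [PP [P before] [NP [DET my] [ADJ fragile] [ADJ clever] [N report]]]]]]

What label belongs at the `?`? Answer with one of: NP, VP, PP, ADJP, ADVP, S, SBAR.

A constituent whose immediate children are DET 'your', ADJ 'strange', N 'bridge' is a noun phrase: NP.

NP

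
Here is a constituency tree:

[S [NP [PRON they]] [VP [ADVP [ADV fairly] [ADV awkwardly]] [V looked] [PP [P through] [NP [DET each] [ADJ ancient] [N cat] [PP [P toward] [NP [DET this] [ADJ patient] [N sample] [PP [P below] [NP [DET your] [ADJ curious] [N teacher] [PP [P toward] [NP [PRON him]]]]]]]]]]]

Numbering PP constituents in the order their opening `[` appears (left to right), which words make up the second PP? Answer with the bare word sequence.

toward this patient sample below your curious teacher toward him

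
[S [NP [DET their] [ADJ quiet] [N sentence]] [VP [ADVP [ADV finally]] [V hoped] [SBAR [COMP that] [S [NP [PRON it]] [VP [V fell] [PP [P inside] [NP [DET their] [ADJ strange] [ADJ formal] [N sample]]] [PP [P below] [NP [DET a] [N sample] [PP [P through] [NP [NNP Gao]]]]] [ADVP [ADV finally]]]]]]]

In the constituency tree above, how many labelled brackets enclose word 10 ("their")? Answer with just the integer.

8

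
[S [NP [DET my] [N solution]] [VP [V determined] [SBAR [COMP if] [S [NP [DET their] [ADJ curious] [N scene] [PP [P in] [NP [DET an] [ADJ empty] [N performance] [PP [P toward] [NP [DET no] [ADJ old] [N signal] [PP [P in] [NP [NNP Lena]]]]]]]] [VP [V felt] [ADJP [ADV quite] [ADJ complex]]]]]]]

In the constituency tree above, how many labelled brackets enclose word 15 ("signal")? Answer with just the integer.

Counting open brackets not yet closed at "signal": [S [VP [SBAR [S [NP [PP [NP [PP [NP [N = 10.

10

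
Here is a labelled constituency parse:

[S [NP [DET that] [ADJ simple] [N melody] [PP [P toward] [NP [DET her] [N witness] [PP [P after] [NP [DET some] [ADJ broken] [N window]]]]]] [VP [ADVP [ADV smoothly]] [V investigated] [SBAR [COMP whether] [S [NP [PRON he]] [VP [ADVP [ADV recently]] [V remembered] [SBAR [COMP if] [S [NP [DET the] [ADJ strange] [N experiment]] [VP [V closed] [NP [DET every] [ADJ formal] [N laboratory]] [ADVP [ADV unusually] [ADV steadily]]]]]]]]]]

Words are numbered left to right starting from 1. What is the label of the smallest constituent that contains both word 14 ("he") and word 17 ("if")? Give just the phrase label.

S

Word 14 lies under S → VP → SBAR → S → NP → PRON; word 17 lies under S → VP → SBAR → S → VP → SBAR → COMP. The lowest shared node is the S.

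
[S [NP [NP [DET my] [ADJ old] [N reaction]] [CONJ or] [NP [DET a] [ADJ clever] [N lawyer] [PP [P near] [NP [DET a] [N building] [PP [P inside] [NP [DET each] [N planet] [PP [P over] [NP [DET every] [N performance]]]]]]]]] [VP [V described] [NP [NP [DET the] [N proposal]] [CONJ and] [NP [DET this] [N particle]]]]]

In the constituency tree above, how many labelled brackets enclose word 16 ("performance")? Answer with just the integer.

Counting open brackets not yet closed at "performance": [S [NP [NP [PP [NP [PP [NP [PP [NP [N = 10.

10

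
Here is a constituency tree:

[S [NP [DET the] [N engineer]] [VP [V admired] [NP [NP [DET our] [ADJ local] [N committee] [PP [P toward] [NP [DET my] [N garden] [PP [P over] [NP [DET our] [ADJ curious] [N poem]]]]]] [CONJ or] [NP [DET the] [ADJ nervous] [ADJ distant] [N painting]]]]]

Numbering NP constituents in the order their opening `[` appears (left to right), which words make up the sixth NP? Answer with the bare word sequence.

Opening `[NP` markers occur at word positions 1, 4, 4, 8, 11, 15; the sixth of these opens the constituent [NP the nervous distant painting].

the nervous distant painting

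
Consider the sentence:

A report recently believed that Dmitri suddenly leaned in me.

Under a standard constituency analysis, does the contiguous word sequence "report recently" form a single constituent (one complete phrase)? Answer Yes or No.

No

"report" belongs to the noun phrase "a report" while "recently" belongs to the verb phrase "recently believed that Dmitri suddenly leaned in me"; a span that runs across that boundary is not a single phrase.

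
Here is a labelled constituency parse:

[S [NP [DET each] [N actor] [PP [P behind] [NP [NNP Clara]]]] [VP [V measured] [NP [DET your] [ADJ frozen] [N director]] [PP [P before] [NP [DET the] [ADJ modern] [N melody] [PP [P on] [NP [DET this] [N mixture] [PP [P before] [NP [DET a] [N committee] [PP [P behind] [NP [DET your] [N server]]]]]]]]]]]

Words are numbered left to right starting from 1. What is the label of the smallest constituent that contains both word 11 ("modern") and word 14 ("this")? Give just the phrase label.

The smallest bracket enclosing both words is [NP the modern melody on this mixture before a committee behind your server], so the label is NP.

NP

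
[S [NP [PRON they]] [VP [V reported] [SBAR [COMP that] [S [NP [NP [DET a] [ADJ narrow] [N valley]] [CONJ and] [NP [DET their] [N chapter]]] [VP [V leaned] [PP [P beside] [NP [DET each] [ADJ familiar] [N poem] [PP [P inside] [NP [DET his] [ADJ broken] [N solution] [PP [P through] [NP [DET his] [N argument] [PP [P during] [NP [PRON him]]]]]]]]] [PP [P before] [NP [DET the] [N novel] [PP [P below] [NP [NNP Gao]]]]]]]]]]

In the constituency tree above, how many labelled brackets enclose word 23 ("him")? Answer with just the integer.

14

Path from the root down to the word: S → VP → SBAR → S → VP → PP → NP → PP → NP → PP → NP → PP → NP → PRON. That is 14 enclosing brackets.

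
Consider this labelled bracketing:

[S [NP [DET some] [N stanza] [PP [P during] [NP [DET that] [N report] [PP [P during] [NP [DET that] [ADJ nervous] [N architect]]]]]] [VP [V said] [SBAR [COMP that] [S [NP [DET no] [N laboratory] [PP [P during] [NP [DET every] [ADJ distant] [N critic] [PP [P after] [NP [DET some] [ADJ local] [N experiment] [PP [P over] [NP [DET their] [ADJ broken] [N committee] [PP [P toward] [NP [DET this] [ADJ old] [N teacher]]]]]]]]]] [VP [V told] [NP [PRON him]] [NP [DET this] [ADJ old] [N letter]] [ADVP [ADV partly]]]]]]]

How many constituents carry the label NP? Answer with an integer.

10

Scanning left to right, an opening `[NP` appears at word positions 1, 4, 7, 12, 15, 19, 23, 27, 31, 32 — 10 in total.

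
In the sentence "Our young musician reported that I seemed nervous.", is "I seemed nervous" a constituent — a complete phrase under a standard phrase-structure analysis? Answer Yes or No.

"I seemed nervous" is exactly the clause [S I seemed nervous], a complete constituent.

Yes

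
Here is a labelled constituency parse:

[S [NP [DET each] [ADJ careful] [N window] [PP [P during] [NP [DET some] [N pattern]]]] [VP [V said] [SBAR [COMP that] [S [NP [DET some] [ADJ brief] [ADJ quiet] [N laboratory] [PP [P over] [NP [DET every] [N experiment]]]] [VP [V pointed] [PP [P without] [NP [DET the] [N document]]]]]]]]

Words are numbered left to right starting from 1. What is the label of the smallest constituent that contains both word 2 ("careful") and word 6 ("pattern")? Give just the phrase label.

NP

Both words fall inside [NP each careful window during some pattern] (words 1–6), and no smaller constituent contains them both. Label: NP.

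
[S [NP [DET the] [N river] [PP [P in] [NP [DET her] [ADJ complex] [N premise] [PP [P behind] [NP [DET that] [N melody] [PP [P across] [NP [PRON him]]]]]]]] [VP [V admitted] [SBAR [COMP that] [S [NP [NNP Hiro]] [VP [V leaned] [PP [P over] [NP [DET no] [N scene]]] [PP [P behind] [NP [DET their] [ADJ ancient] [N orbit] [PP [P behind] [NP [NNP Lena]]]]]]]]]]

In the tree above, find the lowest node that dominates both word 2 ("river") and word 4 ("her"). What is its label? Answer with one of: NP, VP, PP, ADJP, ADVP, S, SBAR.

Word 2 lies under S → NP → N; word 4 lies under S → NP → PP → NP → DET. The lowest shared node is the NP.

NP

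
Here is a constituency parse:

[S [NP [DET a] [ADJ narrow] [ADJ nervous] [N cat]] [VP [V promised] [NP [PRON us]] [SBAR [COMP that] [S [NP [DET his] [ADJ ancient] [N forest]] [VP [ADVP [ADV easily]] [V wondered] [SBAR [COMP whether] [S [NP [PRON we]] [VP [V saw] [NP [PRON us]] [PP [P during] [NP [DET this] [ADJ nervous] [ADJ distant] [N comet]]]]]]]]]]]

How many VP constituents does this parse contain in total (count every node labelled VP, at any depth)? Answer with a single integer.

3

The VP constituents are: [VP promised us that his ancient forest easily wondered whether we saw us during this nervous distant comet]; [VP easily wondered whether we saw us during this nervous distant comet]; [VP saw us during this nervous distant comet]. Total: 3.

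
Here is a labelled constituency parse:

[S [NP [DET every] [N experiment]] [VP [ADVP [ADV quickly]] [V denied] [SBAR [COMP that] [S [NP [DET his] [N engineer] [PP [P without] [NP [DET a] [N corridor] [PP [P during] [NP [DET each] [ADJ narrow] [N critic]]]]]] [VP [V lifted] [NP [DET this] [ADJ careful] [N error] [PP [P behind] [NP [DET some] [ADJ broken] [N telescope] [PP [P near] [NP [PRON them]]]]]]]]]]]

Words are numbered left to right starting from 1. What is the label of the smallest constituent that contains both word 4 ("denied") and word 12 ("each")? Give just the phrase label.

VP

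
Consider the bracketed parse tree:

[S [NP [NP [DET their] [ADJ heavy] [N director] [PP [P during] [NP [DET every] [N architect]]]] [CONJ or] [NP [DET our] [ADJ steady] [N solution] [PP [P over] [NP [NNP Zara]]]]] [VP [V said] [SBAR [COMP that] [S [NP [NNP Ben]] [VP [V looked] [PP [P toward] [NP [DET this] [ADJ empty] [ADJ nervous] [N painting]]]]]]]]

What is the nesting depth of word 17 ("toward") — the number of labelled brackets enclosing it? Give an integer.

Path from the root down to the word: S → VP → SBAR → S → VP → PP → P. That is 7 enclosing brackets.

7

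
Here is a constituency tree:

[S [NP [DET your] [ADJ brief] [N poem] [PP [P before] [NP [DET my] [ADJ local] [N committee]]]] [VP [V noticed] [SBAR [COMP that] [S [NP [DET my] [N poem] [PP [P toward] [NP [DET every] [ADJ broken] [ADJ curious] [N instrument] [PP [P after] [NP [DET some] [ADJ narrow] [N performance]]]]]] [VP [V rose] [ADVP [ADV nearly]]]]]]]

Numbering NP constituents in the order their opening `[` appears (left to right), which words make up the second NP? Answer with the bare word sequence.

The NP opening brackets appear, in order, over: "your brief poem before my local committee"; "my local committee"; "my poem toward every broken curious instrument after some narrow performance"; "every broken curious instrument after some narrow performance"; "some narrow performance". The second one spans "my local committee".

my local committee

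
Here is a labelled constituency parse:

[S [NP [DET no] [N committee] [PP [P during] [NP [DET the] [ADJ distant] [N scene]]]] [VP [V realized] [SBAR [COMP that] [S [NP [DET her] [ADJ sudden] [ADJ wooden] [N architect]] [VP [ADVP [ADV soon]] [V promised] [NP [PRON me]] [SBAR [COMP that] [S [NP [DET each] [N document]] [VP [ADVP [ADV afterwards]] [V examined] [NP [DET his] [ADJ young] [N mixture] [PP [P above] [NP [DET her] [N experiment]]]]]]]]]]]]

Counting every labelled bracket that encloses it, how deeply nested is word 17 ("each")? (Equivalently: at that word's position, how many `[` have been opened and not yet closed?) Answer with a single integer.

9

The word sits inside DET, which is inside NP, inside S, inside SBAR, inside VP, inside S, inside SBAR, inside VP, inside S — 9 brackets in all.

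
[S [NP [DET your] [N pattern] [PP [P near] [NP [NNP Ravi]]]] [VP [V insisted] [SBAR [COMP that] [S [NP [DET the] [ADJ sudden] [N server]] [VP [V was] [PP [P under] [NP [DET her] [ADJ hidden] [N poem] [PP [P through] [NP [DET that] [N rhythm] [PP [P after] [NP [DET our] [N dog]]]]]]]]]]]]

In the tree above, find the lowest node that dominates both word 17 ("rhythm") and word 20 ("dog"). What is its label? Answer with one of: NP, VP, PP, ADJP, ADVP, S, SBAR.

NP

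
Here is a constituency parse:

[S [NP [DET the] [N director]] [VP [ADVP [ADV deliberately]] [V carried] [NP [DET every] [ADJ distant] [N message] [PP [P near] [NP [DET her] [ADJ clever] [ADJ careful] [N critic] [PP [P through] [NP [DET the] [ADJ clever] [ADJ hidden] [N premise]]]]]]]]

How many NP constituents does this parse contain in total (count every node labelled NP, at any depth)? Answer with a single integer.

4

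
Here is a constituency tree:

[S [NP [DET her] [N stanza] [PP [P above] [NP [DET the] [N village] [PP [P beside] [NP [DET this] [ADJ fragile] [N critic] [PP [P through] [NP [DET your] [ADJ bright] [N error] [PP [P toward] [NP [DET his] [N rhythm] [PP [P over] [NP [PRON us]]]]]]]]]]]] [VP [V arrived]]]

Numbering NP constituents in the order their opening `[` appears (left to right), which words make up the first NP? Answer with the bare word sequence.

The NP opening brackets appear, in order, over: "her stanza above the village beside this fragile critic through your bright error toward his rhythm over us"; "the village beside this fragile critic through your bright error toward his rhythm over us"; "this fragile critic through your bright error toward his rhythm over us"; "your bright error toward his rhythm over us"; "his rhythm over us"; "us". The first one spans "her stanza above the village beside this fragile critic through your bright error toward his rhythm over us".

her stanza above the village beside this fragile critic through your bright error toward his rhythm over us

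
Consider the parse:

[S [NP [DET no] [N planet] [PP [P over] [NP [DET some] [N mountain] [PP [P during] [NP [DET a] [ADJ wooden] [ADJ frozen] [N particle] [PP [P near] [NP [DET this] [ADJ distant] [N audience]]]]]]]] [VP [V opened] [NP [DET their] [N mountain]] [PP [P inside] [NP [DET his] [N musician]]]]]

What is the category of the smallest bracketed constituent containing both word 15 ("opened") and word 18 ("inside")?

VP

Word 15 lies under S → VP → V; word 18 lies under S → VP → PP → P. The lowest shared node is the VP.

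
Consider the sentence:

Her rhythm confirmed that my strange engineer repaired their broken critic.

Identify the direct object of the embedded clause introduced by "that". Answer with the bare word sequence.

"repaired" heads the VP of the embedded clause introduced by "that", and "their broken critic" is its direct object.

their broken critic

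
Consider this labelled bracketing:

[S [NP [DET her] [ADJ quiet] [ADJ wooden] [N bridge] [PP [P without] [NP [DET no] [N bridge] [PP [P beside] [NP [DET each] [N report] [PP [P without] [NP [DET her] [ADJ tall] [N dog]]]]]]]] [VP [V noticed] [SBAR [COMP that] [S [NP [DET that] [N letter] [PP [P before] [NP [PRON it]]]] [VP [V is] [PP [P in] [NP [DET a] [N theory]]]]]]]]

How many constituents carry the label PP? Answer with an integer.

5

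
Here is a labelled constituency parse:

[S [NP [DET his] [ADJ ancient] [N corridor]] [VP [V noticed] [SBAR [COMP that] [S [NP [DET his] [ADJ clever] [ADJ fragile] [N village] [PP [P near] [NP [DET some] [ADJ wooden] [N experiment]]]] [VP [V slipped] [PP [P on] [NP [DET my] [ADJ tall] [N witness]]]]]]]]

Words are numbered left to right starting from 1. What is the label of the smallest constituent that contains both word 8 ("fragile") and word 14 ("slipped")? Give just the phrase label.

S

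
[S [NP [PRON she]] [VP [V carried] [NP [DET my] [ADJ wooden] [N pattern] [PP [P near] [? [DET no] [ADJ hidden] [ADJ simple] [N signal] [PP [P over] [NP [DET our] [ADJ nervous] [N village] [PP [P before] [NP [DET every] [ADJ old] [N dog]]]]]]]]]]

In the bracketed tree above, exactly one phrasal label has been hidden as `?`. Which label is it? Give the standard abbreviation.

A constituent whose immediate children are DET 'no', ADJ 'hidden', ADJ 'simple', N 'signal', PP is a noun phrase: NP.

NP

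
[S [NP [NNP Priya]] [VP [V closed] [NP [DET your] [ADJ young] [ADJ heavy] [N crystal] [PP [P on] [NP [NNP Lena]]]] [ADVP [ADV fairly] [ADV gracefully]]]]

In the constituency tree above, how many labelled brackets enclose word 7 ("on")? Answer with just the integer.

The word sits inside P, which is inside PP, inside NP, inside VP, inside S — 5 brackets in all.

5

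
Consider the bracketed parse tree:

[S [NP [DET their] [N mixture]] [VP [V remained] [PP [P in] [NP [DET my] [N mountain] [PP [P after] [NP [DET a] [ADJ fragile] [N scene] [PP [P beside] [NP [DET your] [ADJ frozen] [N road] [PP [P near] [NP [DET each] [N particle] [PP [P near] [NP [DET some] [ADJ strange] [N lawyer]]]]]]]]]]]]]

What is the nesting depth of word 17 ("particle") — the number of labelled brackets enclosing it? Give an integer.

11

Counting open brackets not yet closed at "particle": [S [VP [PP [NP [PP [NP [PP [NP [PP [NP [N = 11.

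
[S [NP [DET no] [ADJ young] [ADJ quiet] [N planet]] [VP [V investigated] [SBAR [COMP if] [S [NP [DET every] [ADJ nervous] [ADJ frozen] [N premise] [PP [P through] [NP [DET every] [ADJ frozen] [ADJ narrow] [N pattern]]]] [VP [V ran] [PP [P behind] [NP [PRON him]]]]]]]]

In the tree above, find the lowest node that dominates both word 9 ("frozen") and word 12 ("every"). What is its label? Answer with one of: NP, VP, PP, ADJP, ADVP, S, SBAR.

NP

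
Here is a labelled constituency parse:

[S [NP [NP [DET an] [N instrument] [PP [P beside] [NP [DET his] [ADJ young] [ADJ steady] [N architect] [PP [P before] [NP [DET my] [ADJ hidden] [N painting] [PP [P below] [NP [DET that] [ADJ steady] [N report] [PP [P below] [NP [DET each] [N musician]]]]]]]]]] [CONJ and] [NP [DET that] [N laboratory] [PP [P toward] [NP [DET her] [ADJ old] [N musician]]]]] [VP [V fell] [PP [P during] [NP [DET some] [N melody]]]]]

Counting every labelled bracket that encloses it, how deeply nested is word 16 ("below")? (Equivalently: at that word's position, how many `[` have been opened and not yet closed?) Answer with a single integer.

The word sits inside P, which is inside PP, inside NP, inside PP, inside NP, inside PP, inside NP, inside PP, inside NP, inside NP, inside S — 11 brackets in all.

11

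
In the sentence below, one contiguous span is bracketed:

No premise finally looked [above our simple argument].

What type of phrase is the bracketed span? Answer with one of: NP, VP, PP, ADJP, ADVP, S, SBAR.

The bracketed span "above our simple argument" is headed by "above", making it a prepositional phrase (PP).

PP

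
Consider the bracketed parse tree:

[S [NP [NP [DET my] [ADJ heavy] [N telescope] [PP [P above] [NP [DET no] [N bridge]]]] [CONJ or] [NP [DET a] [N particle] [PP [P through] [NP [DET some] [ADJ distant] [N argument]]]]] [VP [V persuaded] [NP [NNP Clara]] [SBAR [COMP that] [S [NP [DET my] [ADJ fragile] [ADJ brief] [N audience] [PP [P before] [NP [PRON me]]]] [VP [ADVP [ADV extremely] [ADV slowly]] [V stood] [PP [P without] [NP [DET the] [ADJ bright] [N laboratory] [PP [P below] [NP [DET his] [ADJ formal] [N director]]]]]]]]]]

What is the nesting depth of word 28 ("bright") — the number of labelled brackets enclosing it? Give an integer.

Counting open brackets not yet closed at "bright": [S [VP [SBAR [S [VP [PP [NP [ADJ = 8.

8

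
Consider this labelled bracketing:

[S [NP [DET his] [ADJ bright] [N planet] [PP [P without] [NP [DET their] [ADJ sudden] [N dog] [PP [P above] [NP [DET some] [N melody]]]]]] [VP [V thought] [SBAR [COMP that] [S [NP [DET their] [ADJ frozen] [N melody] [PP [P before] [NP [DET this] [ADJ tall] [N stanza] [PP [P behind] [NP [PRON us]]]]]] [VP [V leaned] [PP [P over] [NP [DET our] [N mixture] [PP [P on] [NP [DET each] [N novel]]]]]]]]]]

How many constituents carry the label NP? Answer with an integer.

8

The NP constituents are: [NP his bright planet without their sudden dog above some melody]; [NP their sudden dog above some melody]; [NP some melody]; [NP their frozen melody before this tall stanza behind us]; [NP this tall stanza behind us]; [NP us] …. Total: 8.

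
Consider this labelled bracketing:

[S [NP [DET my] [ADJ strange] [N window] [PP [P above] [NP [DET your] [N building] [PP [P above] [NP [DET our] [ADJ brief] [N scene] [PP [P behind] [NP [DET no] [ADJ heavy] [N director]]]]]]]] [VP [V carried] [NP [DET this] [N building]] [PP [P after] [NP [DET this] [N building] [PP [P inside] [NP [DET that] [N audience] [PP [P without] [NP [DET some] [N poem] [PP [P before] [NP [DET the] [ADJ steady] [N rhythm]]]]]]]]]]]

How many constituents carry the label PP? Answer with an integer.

7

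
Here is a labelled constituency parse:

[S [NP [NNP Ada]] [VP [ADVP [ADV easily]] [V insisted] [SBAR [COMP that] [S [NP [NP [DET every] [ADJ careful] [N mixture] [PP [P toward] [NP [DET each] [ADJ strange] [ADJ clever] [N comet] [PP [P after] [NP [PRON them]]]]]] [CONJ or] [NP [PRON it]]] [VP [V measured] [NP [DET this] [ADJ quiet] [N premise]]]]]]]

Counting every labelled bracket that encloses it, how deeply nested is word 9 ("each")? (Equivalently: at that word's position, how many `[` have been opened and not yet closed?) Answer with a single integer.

9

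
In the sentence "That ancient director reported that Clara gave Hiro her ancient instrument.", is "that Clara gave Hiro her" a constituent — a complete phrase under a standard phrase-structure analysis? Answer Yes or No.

The smallest constituent containing the whole sequence is the subordinate clause [SBAR that Clara gave Hiro her ancient instrument], but the sequence is only part of it — it straddles the boundary between complementizer "that" and clause "Clara gave Hiro her ancient instrument".

No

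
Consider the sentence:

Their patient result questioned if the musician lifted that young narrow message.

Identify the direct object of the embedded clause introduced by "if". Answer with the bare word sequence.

that young narrow message

"lifted" heads the VP of the embedded clause introduced by "if", and "that young narrow message" is its direct object.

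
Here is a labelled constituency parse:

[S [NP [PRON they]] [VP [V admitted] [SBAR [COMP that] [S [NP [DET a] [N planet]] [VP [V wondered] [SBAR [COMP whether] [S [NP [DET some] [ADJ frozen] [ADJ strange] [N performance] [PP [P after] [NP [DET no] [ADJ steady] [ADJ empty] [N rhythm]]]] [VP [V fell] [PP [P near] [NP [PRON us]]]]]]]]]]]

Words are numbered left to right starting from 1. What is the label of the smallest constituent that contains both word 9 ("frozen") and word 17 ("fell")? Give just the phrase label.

Word 9 lies under S → VP → SBAR → S → VP → SBAR → S → NP → ADJ; word 17 lies under S → VP → SBAR → S → VP → SBAR → S → VP → V. The lowest shared node is the S.

S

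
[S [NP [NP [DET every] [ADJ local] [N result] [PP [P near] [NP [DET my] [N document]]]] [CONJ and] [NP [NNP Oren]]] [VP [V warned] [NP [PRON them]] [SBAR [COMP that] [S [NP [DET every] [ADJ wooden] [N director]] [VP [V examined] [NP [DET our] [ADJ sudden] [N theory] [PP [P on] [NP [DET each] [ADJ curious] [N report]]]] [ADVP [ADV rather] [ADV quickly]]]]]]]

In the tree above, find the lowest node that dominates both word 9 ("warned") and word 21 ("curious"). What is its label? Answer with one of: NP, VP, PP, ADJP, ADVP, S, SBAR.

VP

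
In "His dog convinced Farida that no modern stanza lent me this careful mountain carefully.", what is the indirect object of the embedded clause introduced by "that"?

me

Within the embedded clause introduced by "that", the indirect object of "lent" is "me".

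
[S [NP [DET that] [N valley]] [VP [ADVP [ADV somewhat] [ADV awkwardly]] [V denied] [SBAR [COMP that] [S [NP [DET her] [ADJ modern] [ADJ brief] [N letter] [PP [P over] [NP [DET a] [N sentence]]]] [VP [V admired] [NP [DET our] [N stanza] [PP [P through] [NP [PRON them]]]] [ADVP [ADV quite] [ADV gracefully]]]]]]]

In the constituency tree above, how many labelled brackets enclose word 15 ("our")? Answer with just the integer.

7

The word sits inside DET, which is inside NP, inside VP, inside S, inside SBAR, inside VP, inside S — 7 brackets in all.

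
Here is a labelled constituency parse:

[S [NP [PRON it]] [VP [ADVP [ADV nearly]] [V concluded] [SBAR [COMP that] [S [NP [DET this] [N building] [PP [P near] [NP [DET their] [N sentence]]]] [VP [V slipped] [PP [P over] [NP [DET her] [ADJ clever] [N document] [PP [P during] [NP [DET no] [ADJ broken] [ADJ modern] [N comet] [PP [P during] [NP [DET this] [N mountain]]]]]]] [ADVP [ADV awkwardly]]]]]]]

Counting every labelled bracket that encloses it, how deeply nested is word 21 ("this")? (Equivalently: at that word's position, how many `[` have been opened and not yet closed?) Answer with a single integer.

Counting open brackets not yet closed at "this": [S [VP [SBAR [S [VP [PP [NP [PP [NP [PP [NP [DET = 12.

12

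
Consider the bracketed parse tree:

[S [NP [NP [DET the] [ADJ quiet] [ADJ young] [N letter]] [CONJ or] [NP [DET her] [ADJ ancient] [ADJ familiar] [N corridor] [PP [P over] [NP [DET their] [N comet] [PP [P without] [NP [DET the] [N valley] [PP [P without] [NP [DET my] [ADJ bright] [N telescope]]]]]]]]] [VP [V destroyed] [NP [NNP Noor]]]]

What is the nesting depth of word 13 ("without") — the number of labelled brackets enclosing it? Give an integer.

The word sits inside P, which is inside PP, inside NP, inside PP, inside NP, inside NP, inside S — 7 brackets in all.

7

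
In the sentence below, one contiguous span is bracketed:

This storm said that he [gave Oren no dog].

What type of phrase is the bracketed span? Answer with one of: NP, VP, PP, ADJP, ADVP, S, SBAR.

VP

The span is built around the verb "gave" — a verb phrase (VP).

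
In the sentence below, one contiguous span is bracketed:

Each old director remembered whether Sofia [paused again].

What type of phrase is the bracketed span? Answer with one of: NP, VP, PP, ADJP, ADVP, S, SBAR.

VP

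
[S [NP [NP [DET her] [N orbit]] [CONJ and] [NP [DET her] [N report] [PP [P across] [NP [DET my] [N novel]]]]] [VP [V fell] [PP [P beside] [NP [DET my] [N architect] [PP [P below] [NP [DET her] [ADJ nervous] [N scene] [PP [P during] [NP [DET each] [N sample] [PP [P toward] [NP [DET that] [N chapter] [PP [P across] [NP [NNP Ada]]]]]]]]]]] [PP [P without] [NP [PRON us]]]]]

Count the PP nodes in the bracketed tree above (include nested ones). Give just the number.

Listing each PP by its span: [PP across my novel]; [PP beside my architect below her nervous scene during each sample toward that chapter across Ada]; [PP below her nervous scene during each sample toward that chapter across Ada]; [PP during each sample toward that chapter across Ada]; [PP toward that chapter across Ada]; [PP across Ada] … — that makes 7.

7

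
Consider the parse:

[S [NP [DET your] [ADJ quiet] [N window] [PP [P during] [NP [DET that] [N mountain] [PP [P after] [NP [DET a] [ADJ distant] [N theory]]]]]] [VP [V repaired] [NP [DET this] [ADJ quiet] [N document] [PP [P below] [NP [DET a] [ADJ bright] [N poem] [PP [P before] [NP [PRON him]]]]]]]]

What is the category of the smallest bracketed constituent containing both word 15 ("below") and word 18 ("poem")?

PP

Both words fall inside [PP below a bright poem before him] (words 15–20), and no smaller constituent contains them both. Label: PP.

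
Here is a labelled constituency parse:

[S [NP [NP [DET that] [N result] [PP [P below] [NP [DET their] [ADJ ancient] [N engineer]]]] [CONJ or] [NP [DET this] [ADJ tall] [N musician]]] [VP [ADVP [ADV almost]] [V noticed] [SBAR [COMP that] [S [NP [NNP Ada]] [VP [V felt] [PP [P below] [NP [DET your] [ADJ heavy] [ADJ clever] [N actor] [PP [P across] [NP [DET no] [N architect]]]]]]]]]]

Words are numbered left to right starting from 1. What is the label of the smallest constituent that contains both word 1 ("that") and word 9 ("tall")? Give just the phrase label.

NP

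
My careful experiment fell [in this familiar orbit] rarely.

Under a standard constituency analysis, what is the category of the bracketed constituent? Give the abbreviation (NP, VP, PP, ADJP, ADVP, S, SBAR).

PP

The span is built around the preposition "in" — a prepositional phrase (PP).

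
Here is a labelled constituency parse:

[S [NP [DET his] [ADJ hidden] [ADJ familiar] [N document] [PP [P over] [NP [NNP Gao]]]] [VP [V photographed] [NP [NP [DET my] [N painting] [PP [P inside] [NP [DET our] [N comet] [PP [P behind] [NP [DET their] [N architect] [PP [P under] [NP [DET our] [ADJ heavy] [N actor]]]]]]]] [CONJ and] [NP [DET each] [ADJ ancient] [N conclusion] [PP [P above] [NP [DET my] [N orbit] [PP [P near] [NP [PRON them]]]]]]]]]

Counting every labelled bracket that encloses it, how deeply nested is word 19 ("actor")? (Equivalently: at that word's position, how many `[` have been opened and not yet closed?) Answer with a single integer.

11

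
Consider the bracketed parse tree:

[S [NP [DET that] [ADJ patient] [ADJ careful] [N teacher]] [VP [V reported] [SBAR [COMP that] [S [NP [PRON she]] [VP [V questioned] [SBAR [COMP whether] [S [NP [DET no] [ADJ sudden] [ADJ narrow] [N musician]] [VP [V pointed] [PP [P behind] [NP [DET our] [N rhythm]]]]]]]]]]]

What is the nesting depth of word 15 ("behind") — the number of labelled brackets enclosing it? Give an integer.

10

Counting open brackets not yet closed at "behind": [S [VP [SBAR [S [VP [SBAR [S [VP [PP [P = 10.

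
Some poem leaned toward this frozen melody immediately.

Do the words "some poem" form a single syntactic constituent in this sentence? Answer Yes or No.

Yes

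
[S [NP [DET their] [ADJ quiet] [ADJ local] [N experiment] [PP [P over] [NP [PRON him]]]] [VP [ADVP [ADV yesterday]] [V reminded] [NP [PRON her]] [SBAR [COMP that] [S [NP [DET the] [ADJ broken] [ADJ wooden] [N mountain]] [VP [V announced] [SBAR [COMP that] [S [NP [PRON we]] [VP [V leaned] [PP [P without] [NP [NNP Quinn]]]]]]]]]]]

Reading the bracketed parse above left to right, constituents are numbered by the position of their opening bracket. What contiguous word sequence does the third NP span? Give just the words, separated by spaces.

The NP opening brackets appear, in order, over: "their quiet local experiment over him"; "him"; "her"; "the broken wooden mountain"; "we"; "Quinn". The third one spans "her".

her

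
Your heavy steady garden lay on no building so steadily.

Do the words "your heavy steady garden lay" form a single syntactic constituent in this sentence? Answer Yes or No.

The sequence begins inside the noun phrase "your heavy steady garden" and ends inside the verb phrase "lay on no building so steadily"; it crosses a phrase boundary, so no single node in the tree spans exactly those words.

No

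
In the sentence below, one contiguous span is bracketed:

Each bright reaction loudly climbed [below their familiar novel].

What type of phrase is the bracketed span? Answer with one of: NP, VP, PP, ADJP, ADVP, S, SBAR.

The bracketed span "below their familiar novel" is headed by "below", making it a prepositional phrase (PP).

PP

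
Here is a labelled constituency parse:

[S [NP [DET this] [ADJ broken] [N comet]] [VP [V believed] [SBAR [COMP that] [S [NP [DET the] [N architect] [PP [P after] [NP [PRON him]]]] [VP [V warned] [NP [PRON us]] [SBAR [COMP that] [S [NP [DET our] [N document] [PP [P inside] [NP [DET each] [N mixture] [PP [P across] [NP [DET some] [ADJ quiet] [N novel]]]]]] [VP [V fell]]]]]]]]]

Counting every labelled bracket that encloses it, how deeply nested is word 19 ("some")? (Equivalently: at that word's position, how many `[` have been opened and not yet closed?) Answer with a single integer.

13

The word sits inside DET, which is inside NP, inside PP, inside NP, inside PP, inside NP, inside S, inside SBAR, inside VP, inside S, inside SBAR, inside VP, inside S — 13 brackets in all.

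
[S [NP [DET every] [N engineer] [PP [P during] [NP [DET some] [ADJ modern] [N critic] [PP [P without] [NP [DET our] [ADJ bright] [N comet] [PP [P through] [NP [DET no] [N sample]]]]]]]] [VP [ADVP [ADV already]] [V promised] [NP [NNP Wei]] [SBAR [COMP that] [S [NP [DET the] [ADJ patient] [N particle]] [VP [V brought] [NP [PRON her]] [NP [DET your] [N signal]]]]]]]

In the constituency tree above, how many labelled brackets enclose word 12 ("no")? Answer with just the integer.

9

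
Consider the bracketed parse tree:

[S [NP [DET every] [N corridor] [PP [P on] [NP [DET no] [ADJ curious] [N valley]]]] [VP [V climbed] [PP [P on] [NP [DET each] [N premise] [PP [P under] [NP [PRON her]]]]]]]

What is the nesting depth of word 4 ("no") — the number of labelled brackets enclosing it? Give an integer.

Counting open brackets not yet closed at "no": [S [NP [PP [NP [DET = 5.

5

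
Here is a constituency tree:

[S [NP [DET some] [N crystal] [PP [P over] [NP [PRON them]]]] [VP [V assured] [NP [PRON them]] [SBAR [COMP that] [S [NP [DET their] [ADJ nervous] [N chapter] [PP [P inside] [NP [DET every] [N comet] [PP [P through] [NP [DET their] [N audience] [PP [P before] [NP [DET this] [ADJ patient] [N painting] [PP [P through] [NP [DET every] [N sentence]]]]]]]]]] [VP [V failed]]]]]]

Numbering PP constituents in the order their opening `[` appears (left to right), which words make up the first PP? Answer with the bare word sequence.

over them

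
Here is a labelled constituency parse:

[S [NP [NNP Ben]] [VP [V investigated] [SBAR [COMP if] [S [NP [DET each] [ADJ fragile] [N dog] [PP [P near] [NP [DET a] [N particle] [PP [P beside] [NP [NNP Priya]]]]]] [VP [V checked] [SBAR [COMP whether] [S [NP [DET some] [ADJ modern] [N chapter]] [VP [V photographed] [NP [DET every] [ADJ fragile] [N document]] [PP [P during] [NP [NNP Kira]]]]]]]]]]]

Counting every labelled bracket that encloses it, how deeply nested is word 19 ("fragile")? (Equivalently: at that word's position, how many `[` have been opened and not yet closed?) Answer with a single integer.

Path from the root down to the word: S → VP → SBAR → S → VP → SBAR → S → VP → NP → ADJ. That is 10 enclosing brackets.

10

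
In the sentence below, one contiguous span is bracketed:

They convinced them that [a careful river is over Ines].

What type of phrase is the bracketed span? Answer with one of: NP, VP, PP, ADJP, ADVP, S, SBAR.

S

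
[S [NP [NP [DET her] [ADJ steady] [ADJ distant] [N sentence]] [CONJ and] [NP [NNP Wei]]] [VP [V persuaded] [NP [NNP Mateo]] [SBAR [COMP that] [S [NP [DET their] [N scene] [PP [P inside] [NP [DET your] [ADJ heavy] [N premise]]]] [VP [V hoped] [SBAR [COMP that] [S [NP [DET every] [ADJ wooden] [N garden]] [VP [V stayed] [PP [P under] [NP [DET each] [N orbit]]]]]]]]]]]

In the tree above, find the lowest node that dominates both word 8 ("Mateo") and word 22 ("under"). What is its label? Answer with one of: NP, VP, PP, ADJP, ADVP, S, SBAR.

VP

Both words fall inside [VP persuaded Mateo that their scene inside your heavy premise hoped that every wooden garden stayed under each orbit] (words 7–24), and no smaller constituent contains them both. Label: VP.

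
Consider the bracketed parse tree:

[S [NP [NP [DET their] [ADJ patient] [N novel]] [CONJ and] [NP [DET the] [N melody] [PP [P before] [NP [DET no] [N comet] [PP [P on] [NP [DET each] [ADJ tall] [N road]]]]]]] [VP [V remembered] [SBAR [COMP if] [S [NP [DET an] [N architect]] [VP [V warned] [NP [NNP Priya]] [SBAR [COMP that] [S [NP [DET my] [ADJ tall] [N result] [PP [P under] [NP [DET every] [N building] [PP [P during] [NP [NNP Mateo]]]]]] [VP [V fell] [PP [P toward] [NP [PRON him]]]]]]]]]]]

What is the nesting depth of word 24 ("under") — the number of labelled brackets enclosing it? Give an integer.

The word sits inside P, which is inside PP, inside NP, inside S, inside SBAR, inside VP, inside S, inside SBAR, inside VP, inside S — 10 brackets in all.

10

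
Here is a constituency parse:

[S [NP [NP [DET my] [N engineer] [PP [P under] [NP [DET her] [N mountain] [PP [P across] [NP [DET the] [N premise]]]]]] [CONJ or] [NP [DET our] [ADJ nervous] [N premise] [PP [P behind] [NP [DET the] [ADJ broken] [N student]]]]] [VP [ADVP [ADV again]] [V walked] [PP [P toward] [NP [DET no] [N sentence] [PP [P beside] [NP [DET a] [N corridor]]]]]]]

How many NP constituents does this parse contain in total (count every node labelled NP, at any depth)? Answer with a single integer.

8

The NP constituents are: [NP my engineer under her mountain across the premise or our nervous premise behind the broken student]; [NP my engineer under her mountain across the premise]; [NP her mountain across the premise]; [NP the premise]; [NP our nervous premise behind the broken student]; [NP the broken student] …. Total: 8.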